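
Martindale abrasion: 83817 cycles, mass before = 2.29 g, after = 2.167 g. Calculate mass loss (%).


Formula: Mass loss% = ((m_before - m_after) / m_before) * 100
Step 1: Mass loss = 2.29 - 2.167 = 0.123 g
Step 2: Ratio = 0.123 / 2.29 = 0.0537118
Step 3: Mass loss% = 0.0537118 * 100 = 5.37118% ≈ 5.37%

5.37%


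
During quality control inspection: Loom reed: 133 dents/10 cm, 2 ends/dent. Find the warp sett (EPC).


Formula: EPC = (dents per 10 cm * ends per dent) / 10
Step 1: Total ends per 10 cm = 133 * 2 = 266
Step 2: EPC = 266 / 10 = 26.6 ends/cm

26.6 ends/cm


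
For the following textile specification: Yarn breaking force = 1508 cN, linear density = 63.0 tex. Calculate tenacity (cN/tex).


Formula: Tenacity = Breaking force / Linear density
Tenacity = 1508 cN / 63.0 tex
Tenacity = 23.94 cN/tex

23.94 cN/tex


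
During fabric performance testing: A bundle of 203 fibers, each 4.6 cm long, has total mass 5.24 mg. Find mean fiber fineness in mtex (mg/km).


Formula: fineness (mtex) = mass (mg) / total length (km) = (mass_mg / total_length_m) * 1000
Step 1: Convert fiber length: 4.6 cm = 0.046 m
Step 2: Total fiber length = 203 * 0.046 = 9.338 m
Step 3: Linear density = 5.24 mg / 9.338 m = 0.5611 mg/m
Step 4: fineness = 0.5611 * 1000 = 561.1 mtex

561.1 mtex


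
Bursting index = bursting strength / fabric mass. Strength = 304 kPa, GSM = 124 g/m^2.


Formula: Bursting Index = Bursting Strength / Fabric GSM
BI = 304 kPa / 124 g/m^2
BI = 2.452 kPa/(g/m^2)

2.452 kPa/(g/m^2)


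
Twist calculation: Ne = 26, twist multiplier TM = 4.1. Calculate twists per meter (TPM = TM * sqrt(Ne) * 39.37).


Formula: TPM = TM * sqrt(Ne) * 39.37
Step 1: sqrt(Ne) = sqrt(26) = 5.099
Step 2: TM * sqrt(Ne) = 4.1 * 5.099 = 20.9059
Step 3: TPM = 20.9059 * 39.37 = 823 twists/m

823 twists/m


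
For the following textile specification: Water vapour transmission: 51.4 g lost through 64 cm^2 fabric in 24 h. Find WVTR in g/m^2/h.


Formula: WVTR = mass_loss / (area * time)
Step 1: Convert area: 64 cm^2 = 0.0064 m^2
Step 2: WVTR = 51.4 g / (0.0064 m^2 * 24 h)
Step 3: WVTR = 51.4 / 0.1536 = 334.6 g/m^2/h

334.6 g/m^2/h


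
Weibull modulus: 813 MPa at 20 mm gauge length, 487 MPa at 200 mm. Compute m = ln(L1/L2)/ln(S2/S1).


Formula: m = ln(L1/L2) / ln(S2/S1)
Step 1: ln(L1/L2) = ln(20/200) = -2.30259
Step 2: S2/S1 = 487/813 = 0.59902
Step 3: ln(S2/S1) = ln(0.59902) = -0.51246
Step 4: m = -2.30259 / -0.51246 = 4.49

4.49 (Weibull m)


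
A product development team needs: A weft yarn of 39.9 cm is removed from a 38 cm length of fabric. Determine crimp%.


Formula: Crimp% = ((L_yarn - L_fabric) / L_fabric) * 100
Step 1: Extension = 39.9 - 38 = 1.9 cm
Step 2: Crimp% = (1.9 / 38) * 100
Step 3: Crimp% = 0.05 * 100 = 5.0%

5.0%


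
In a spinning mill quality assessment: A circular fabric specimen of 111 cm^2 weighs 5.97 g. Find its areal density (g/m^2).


Formula: GSM = mass_g / area_m2
Step 1: Convert area: 111 cm^2 = 111 / 10000 = 0.0111 m^2
Step 2: GSM = 5.97 g / 0.0111 m^2 = 537.8 g/m^2

537.8 g/m^2


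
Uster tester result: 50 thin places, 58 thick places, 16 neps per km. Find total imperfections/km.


Formula: Total = thin places + thick places + neps
Total = 50 + 58 + 16
Total = 124 imperfections/km

124 imperfections/km


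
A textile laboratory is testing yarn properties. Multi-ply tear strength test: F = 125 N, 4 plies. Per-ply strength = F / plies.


Formula: Per-ply strength = Total force / Number of plies
Per-ply = 125 N / 4
Per-ply = 31.25 N

31.25 N


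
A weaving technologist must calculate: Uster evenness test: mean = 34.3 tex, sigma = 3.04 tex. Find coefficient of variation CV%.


Formula: CV% = (standard deviation / mean) * 100
Step 1: Ratio = 3.04 / 34.3 = 0.08863
Step 2: CV% = 0.08863 * 100 = 8.863% ≈ 8.9%

8.9%


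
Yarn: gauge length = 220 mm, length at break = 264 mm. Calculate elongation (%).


Formula: Elongation (%) = ((L_break - L0) / L0) * 100
Step 1: Extension = 264 - 220 = 44 mm
Step 2: Elongation = (44 / 220) * 100
Step 3: Elongation = 0.2 * 100 = 20.0%

20.0%


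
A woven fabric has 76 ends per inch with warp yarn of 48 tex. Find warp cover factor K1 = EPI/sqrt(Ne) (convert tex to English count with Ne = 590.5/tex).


Formula: K1 = EPI / sqrt(Ne), with Ne = 590.5 / tex_warp
Step 1: Ne = 590.5 / 48 = 12.302
Step 2: sqrt(Ne) = sqrt(12.302) = 3.5074
Step 3: K1 = 76 / 3.5074 = 21.7

21.7


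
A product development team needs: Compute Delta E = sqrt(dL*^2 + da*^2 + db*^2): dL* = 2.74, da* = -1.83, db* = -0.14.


Formula: Delta E = sqrt(dL*^2 + da*^2 + db*^2)
Step 1: dL*^2 = 2.74^2 = 7.5076
Step 2: da*^2 = (-1.83)^2 = 3.3489
Step 3: db*^2 = (-0.14)^2 = 0.0196
Step 4: Sum = 7.5076 + 3.3489 + 0.0196 = 10.8761
Step 5: Delta E = sqrt(10.8761) = 3.3

3.3 Delta E


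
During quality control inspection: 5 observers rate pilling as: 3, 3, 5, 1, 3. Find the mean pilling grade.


Formula: Mean = sum / count
Sum = 3 + 3 + 5 + 1 + 3 = 15
Mean = 15 / 5 = 3.0

3.0


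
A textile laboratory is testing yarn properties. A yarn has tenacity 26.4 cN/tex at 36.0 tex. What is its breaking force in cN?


Formula: Breaking force = Tenacity * Linear density
F = 26.4 cN/tex * 36.0 tex
F = 950.40 cN

950.40 cN


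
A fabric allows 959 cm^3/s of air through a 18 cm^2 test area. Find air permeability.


Formula: Air Permeability = Airflow / Test Area
AP = 959 cm^3/s / 18 cm^2
AP = 53.3 cm^3/s/cm^2

53.3 cm^3/s/cm^2


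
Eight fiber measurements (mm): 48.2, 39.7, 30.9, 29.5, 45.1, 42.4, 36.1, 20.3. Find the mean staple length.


Formula: Mean = sum of lengths / count
Sum = 48.2 + 39.7 + 30.9 + 29.5 + 45.1 + 42.4 + 36.1 + 20.3
Sum = 292.2 mm
Mean = 292.2 / 8 = 36.53 mm

36.53 mm


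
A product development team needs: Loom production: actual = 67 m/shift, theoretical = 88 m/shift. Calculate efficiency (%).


Formula: Efficiency% = (Actual output / Theoretical output) * 100
Efficiency% = (67 / 88) * 100
Efficiency% = 0.761364 * 100 = 76.1364% ≈ 76.1%

76.1%


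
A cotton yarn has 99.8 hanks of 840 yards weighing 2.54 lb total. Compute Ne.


Formula: Ne = hanks / mass_lb
Substituting: Ne = 99.8 / 2.54
Ne = 39.3

39.3 Ne


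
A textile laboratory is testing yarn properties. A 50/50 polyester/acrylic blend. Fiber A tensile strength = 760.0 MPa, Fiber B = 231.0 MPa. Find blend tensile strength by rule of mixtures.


Formula: Blend property = (fraction_A * property_A) + (fraction_B * property_B)
Step 1: Contribution A = 50/100 * 760.0 MPa = 380.0 MPa
Step 2: Contribution B = 50/100 * 231.0 MPa = 115.5 MPa
Step 3: Blend tensile strength = 380.0 + 115.5 = 495.5 MPa

495.5 MPa


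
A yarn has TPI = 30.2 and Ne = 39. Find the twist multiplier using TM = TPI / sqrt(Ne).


Formula: TM = TPI / sqrt(Ne)
Step 1: sqrt(Ne) = sqrt(39) = 6.245
Step 2: TM = 30.2 / 6.245 = 4.84

4.84 TM


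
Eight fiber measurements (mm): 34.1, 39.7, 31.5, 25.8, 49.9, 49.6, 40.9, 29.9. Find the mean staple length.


Formula: Mean = sum of lengths / count
Sum = 34.1 + 39.7 + 31.5 + 25.8 + 49.9 + 49.6 + 40.9 + 29.9
Sum = 301.4 mm
Mean = 301.4 / 8 = 37.68 mm

37.68 mm


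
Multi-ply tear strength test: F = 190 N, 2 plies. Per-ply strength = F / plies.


Formula: Per-ply strength = Total force / Number of plies
Per-ply = 190 N / 2
Per-ply = 95 N

95 N


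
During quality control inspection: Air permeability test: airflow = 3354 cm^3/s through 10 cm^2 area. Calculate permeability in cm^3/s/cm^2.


Formula: Air Permeability = Airflow / Test Area
AP = 3354 cm^3/s / 10 cm^2
AP = 335.4 cm^3/s/cm^2

335.4 cm^3/s/cm^2


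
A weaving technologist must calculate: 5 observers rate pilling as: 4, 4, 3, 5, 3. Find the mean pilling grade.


Formula: Mean = sum / count
Sum = 4 + 4 + 3 + 5 + 3 = 19
Mean = 19 / 5 = 3.8

3.8


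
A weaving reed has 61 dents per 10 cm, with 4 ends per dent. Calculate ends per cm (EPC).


Formula: EPC = (dents per 10 cm * ends per dent) / 10
Step 1: Total ends per 10 cm = 61 * 4 = 244
Step 2: EPC = 244 / 10 = 24.4 ends/cm

24.4 ends/cm


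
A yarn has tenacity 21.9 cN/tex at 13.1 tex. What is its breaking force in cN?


Formula: Breaking force = Tenacity * Linear density
F = 21.9 cN/tex * 13.1 tex
F = 286.89 cN

286.89 cN


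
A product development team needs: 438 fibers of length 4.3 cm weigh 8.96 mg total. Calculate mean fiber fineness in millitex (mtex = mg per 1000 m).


Formula: fineness (mtex) = mass (mg) / total length (km) = (mass_mg / total_length_m) * 1000
Step 1: Convert fiber length: 4.3 cm = 0.043 m
Step 2: Total fiber length = 438 * 0.043 = 18.834 m
Step 3: Linear density = 8.96 mg / 18.834 m = 0.4757 mg/m
Step 4: fineness = 0.4757 * 1000 = 475.7 mtex

475.7 mtex


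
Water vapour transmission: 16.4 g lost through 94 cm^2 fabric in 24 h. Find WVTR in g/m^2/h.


Formula: WVTR = mass_loss / (area * time)
Step 1: Convert area: 94 cm^2 = 0.0094 m^2
Step 2: WVTR = 16.4 g / (0.0094 m^2 * 24 h)
Step 3: WVTR = 16.4 / 0.2256 = 72.7 g/m^2/h

72.7 g/m^2/h


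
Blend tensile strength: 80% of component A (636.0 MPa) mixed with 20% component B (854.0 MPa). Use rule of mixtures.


Formula: Blend property = (fraction_A * property_A) + (fraction_B * property_B)
Step 1: Contribution A = 80/100 * 636.0 MPa = 508.8 MPa
Step 2: Contribution B = 20/100 * 854.0 MPa = 170.8 MPa
Step 3: Blend tensile strength = 508.8 + 170.8 = 679.6 MPa

679.6 MPa


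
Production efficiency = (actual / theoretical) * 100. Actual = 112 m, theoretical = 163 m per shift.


Formula: Efficiency% = (Actual output / Theoretical output) * 100
Efficiency% = (112 / 163) * 100
Efficiency% = 0.687117 * 100 = 68.7117% ≈ 68.7%

68.7%


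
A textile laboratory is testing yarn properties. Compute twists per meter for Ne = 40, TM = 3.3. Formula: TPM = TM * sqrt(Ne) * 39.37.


Formula: TPM = TM * sqrt(Ne) * 39.37
Step 1: sqrt(Ne) = sqrt(40) = 6.3246
Step 2: TM * sqrt(Ne) = 3.3 * 6.3246 = 20.8712
Step 3: TPM = 20.8712 * 39.37 = 822 twists/m

822 twists/m


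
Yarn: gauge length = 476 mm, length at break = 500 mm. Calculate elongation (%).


Formula: Elongation (%) = ((L_break - L0) / L0) * 100
Step 1: Extension = 500 - 476 = 24 mm
Step 2: Elongation = (24 / 476) * 100
Step 3: Elongation = 0.05042 * 100 = 5.042% ≈ 5.0%

5.0%


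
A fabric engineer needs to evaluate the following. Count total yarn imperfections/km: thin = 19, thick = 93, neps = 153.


Formula: Total = thin places + thick places + neps
Total = 19 + 93 + 153
Total = 265 imperfections/km

265 imperfections/km


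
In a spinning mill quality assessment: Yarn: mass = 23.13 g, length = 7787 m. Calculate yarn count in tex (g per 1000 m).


Formula: Tex = (mass_g / length_m) * 1000
Substituting: Tex = (23.13 / 7787) * 1000
Intermediate: 23.13 / 7787 = 0.00297034 g/m
Tex = 0.00297034 * 1000 = 2.97 tex

2.97 tex


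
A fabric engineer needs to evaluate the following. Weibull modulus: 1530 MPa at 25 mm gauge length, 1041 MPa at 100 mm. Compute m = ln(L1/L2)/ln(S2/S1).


Formula: m = ln(L1/L2) / ln(S2/S1)
Step 1: ln(L1/L2) = ln(25/100) = -1.38629
Step 2: S2/S1 = 1041/1530 = 0.68039
Step 3: ln(S2/S1) = ln(0.68039) = -0.38509
Step 4: m = -1.38629 / -0.38509 = 3.60

3.60 (Weibull m)


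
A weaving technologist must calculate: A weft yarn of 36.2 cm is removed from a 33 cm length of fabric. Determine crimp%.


Formula: Crimp% = ((L_yarn - L_fabric) / L_fabric) * 100
Step 1: Extension = 36.2 - 33 = 3.2 cm
Step 2: Crimp% = (3.2 / 33) * 100
Step 3: Crimp% = 0.09697 * 100 = 9.697% ≈ 9.7%

9.7%


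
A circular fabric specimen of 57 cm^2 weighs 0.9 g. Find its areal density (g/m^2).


Formula: GSM = mass_g / area_m2
Step 1: Convert area: 57 cm^2 = 57 / 10000 = 0.0057 m^2
Step 2: GSM = 0.9 g / 0.0057 m^2 = 157.9 g/m^2

157.9 g/m^2


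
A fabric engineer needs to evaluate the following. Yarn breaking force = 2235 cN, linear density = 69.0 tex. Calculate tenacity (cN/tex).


Formula: Tenacity = Breaking force / Linear density
Tenacity = 2235 cN / 69.0 tex
Tenacity = 32.39 cN/tex

32.39 cN/tex


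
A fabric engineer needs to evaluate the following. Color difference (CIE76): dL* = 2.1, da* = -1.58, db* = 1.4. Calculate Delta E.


Formula: Delta E = sqrt(dL*^2 + da*^2 + db*^2)
Step 1: dL*^2 = 2.1^2 = 4.41
Step 2: da*^2 = (-1.58)^2 = 2.4964
Step 3: db*^2 = 1.4^2 = 1.96
Step 4: Sum = 4.41 + 2.4964 + 1.96 = 8.8664
Step 5: Delta E = sqrt(8.8664) = 2.98

2.98 Delta E


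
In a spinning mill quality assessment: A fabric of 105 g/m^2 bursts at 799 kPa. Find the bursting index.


Formula: Bursting Index = Bursting Strength / Fabric GSM
BI = 799 kPa / 105 g/m^2
BI = 7.610 kPa/(g/m^2)

7.610 kPa/(g/m^2)


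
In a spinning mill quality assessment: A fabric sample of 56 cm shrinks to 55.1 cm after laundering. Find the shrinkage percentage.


Formula: Shrinkage% = ((L_before - L_after) / L_before) * 100
Step 1: Shrinkage = 56 - 55.1 = 0.9 cm
Step 2: Shrinkage% = (0.9 / 56) * 100
Step 3: Shrinkage% = 0.016071 * 100 = 1.6071% ≈ 1.6%

1.6%


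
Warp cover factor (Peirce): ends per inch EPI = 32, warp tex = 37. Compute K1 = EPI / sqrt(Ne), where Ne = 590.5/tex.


Formula: K1 = EPI / sqrt(Ne), with Ne = 590.5 / tex_warp
Step 1: Ne = 590.5 / 37 = 15.959
Step 2: sqrt(Ne) = sqrt(15.959) = 3.9949
Step 3: K1 = 32 / 3.9949 = 8.0

8.0


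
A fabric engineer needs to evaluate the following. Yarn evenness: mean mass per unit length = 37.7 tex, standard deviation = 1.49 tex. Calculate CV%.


Formula: CV% = (standard deviation / mean) * 100
Step 1: Ratio = 1.49 / 37.7 = 0.039523
Step 2: CV% = 0.039523 * 100 = 3.9523% ≈ 4.0%

4.0%


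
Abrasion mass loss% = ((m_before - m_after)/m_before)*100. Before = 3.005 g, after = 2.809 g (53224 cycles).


Formula: Mass loss% = ((m_before - m_after) / m_before) * 100
Step 1: Mass loss = 3.005 - 2.809 = 0.196 g
Step 2: Ratio = 0.196 / 3.005 = 0.0652246
Step 3: Mass loss% = 0.0652246 * 100 = 6.52246% ≈ 6.52%

6.52%


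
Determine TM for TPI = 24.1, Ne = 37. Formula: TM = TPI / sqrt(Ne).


Formula: TM = TPI / sqrt(Ne)
Step 1: sqrt(Ne) = sqrt(37) = 6.0828
Step 2: TM = 24.1 / 6.0828 = 3.96

3.96 TM


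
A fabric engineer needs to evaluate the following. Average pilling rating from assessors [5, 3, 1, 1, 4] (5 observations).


Formula: Mean = sum / count
Sum = 5 + 3 + 1 + 1 + 4 = 14
Mean = 14 / 5 = 2.8

2.8


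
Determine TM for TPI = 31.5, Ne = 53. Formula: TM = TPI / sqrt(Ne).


Formula: TM = TPI / sqrt(Ne)
Step 1: sqrt(Ne) = sqrt(53) = 7.2801
Step 2: TM = 31.5 / 7.2801 = 4.33

4.33 TM


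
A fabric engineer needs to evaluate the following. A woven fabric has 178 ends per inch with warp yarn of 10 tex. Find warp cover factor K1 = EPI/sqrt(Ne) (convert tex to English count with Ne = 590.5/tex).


Formula: K1 = EPI / sqrt(Ne), with Ne = 590.5 / tex_warp
Step 1: Ne = 590.5 / 10 = 59.05
Step 2: sqrt(Ne) = sqrt(59.05) = 7.6844
Step 3: K1 = 178 / 7.6844 = 23.2

23.2


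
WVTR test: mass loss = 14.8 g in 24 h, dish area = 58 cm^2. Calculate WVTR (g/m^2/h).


Formula: WVTR = mass_loss / (area * time)
Step 1: Convert area: 58 cm^2 = 0.0058 m^2
Step 2: WVTR = 14.8 g / (0.0058 m^2 * 24 h)
Step 3: WVTR = 14.8 / 0.1392 = 106.3 g/m^2/h

106.3 g/m^2/h


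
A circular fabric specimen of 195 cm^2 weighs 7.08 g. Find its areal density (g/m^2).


Formula: GSM = mass_g / area_m2
Step 1: Convert area: 195 cm^2 = 195 / 10000 = 0.0195 m^2
Step 2: GSM = 7.08 g / 0.0195 m^2 = 363.1 g/m^2

363.1 g/m^2


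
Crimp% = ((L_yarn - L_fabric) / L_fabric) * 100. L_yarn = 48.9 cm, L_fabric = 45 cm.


Formula: Crimp% = ((L_yarn - L_fabric) / L_fabric) * 100
Step 1: Extension = 48.9 - 45 = 3.9 cm
Step 2: Crimp% = (3.9 / 45) * 100
Step 3: Crimp% = 0.086667 * 100 = 8.6667% ≈ 8.7%

8.7%


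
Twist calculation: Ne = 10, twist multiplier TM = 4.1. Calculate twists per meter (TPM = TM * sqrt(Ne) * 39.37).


Formula: TPM = TM * sqrt(Ne) * 39.37
Step 1: sqrt(Ne) = sqrt(10) = 3.1623
Step 2: TM * sqrt(Ne) = 4.1 * 3.1623 = 12.9654
Step 3: TPM = 12.9654 * 39.37 = 510 twists/m

510 twists/m


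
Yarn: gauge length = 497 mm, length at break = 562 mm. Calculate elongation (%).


Formula: Elongation (%) = ((L_break - L0) / L0) * 100
Step 1: Extension = 562 - 497 = 65 mm
Step 2: Elongation = (65 / 497) * 100
Step 3: Elongation = 0.130785 * 100 = 13.0785% ≈ 13.1%

13.1%


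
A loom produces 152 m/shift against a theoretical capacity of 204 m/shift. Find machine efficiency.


Formula: Efficiency% = (Actual output / Theoretical output) * 100
Efficiency% = (152 / 204) * 100
Efficiency% = 0.745098 * 100 = 74.5098% ≈ 74.5%

74.5%


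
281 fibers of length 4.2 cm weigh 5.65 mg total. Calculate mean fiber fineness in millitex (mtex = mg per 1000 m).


Formula: fineness (mtex) = mass (mg) / total length (km) = (mass_mg / total_length_m) * 1000
Step 1: Convert fiber length: 4.2 cm = 0.042 m
Step 2: Total fiber length = 281 * 0.042 = 11.802 m
Step 3: Linear density = 5.65 mg / 11.802 m = 0.4787 mg/m
Step 4: fineness = 0.4787 * 1000 = 478.7 mtex

478.7 mtex


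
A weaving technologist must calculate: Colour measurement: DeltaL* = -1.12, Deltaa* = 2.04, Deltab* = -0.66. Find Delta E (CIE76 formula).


Formula: Delta E = sqrt(dL*^2 + da*^2 + db*^2)
Step 1: dL*^2 = (-1.12)^2 = 1.2544
Step 2: da*^2 = 2.04^2 = 4.1616
Step 3: db*^2 = (-0.66)^2 = 0.4356
Step 4: Sum = 1.2544 + 4.1616 + 0.4356 = 5.8516
Step 5: Delta E = sqrt(5.8516) = 2.42

2.42 Delta E


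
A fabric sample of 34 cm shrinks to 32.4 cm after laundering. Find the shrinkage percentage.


Formula: Shrinkage% = ((L_before - L_after) / L_before) * 100
Step 1: Shrinkage = 34 - 32.4 = 1.6 cm
Step 2: Shrinkage% = (1.6 / 34) * 100
Step 3: Shrinkage% = 0.047059 * 100 = 4.7059% ≈ 4.7%

4.7%


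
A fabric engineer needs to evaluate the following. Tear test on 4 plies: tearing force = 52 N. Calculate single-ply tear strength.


Formula: Per-ply strength = Total force / Number of plies
Per-ply = 52 N / 4
Per-ply = 13 N

13 N


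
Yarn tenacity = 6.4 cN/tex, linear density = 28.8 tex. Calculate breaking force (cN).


Formula: Breaking force = Tenacity * Linear density
F = 6.4 cN/tex * 28.8 tex
F = 184.32 cN

184.32 cN


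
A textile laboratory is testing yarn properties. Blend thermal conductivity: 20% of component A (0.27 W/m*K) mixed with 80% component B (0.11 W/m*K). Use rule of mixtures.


Formula: Blend property = (fraction_A * property_A) + (fraction_B * property_B)
Step 1: Contribution A = 20/100 * 0.27 W/m*K = 0.054 W/m*K
Step 2: Contribution B = 80/100 * 0.11 W/m*K = 0.088 W/m*K
Step 3: Blend thermal conductivity = 0.054 + 0.088 = 0.142 W/m*K

0.142 W/m*K


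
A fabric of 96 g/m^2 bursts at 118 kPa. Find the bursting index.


Formula: Bursting Index = Bursting Strength / Fabric GSM
BI = 118 kPa / 96 g/m^2
BI = 1.229 kPa/(g/m^2)

1.229 kPa/(g/m^2)


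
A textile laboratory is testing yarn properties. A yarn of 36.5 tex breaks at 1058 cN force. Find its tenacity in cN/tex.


Formula: Tenacity = Breaking force / Linear density
Tenacity = 1058 cN / 36.5 tex
Tenacity = 28.99 cN/tex

28.99 cN/tex


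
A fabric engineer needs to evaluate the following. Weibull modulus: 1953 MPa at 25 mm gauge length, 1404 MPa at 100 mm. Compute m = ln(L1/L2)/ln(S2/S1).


Formula: m = ln(L1/L2) / ln(S2/S1)
Step 1: ln(L1/L2) = ln(25/100) = -1.38629
Step 2: S2/S1 = 1404/1953 = 0.71889
Step 3: ln(S2/S1) = ln(0.71889) = -0.33005
Step 4: m = -1.38629 / -0.33005 = 4.20

4.20 (Weibull m)


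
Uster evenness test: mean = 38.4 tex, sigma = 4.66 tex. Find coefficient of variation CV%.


Formula: CV% = (standard deviation / mean) * 100
Step 1: Ratio = 4.66 / 38.4 = 0.121354
Step 2: CV% = 0.121354 * 100 = 12.1354% ≈ 12.1%

12.1%


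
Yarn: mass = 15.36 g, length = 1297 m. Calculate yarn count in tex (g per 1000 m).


Formula: Tex = (mass_g / length_m) * 1000
Substituting: Tex = (15.36 / 1297) * 1000
Intermediate: 15.36 / 1297 = 0.01184271 g/m
Tex = 0.01184271 * 1000 = 11.84 tex

11.84 tex


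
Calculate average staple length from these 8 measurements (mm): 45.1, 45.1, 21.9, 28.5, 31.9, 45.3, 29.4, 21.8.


Formula: Mean = sum of lengths / count
Sum = 45.1 + 45.1 + 21.9 + 28.5 + 31.9 + 45.3 + 29.4 + 21.8
Sum = 269.0 mm
Mean = 269.0 / 8 = 33.63 mm

33.63 mm


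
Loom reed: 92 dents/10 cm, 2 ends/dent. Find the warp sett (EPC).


Formula: EPC = (dents per 10 cm * ends per dent) / 10
Step 1: Total ends per 10 cm = 92 * 2 = 184
Step 2: EPC = 184 / 10 = 18.4 ends/cm

18.4 ends/cm


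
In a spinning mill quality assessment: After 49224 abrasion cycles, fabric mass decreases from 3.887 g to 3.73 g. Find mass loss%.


Formula: Mass loss% = ((m_before - m_after) / m_before) * 100
Step 1: Mass loss = 3.887 - 3.73 = 0.157 g
Step 2: Ratio = 0.157 / 3.887 = 0.040391
Step 3: Mass loss% = 0.040391 * 100 = 4.0391% ≈ 4.04%

4.04%


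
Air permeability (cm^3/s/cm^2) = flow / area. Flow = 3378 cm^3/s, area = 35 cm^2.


Formula: Air Permeability = Airflow / Test Area
AP = 3378 cm^3/s / 35 cm^2
AP = 96.5 cm^3/s/cm^2

96.5 cm^3/s/cm^2


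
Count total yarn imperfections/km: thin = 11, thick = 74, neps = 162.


Formula: Total = thin places + thick places + neps
Total = 11 + 74 + 162
Total = 247 imperfections/km

247 imperfections/km


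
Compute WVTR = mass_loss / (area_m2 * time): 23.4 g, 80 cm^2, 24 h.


Formula: WVTR = mass_loss / (area * time)
Step 1: Convert area: 80 cm^2 = 0.008 m^2
Step 2: WVTR = 23.4 g / (0.008 m^2 * 24 h)
Step 3: WVTR = 23.4 / 0.192 = 121.9 g/m^2/h

121.9 g/m^2/h


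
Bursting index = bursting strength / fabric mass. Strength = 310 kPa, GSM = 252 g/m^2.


Formula: Bursting Index = Bursting Strength / Fabric GSM
BI = 310 kPa / 252 g/m^2
BI = 1.230 kPa/(g/m^2)

1.230 kPa/(g/m^2)


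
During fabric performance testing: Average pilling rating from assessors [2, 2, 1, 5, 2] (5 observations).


Formula: Mean = sum / count
Sum = 2 + 2 + 1 + 5 + 2 = 12
Mean = 12 / 5 = 2.4

2.4


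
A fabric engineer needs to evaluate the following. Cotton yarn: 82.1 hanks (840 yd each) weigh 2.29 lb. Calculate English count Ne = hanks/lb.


Formula: Ne = hanks / mass_lb
Substituting: Ne = 82.1 / 2.29
Ne = 35.9

35.9 Ne


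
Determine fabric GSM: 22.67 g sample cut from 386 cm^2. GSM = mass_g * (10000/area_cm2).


Formula: GSM = mass_g / area_m2
Step 1: Convert area: 386 cm^2 = 386 / 10000 = 0.0386 m^2
Step 2: GSM = 22.67 g / 0.0386 m^2 = 587.3 g/m^2

587.3 g/m^2


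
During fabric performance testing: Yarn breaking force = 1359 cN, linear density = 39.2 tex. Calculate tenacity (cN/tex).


Formula: Tenacity = Breaking force / Linear density
Tenacity = 1359 cN / 39.2 tex
Tenacity = 34.67 cN/tex

34.67 cN/tex


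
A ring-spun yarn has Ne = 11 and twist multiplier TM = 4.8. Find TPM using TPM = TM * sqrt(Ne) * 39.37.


Formula: TPM = TM * sqrt(Ne) * 39.37
Step 1: sqrt(Ne) = sqrt(11) = 3.3166
Step 2: TM * sqrt(Ne) = 4.8 * 3.3166 = 15.9197
Step 3: TPM = 15.9197 * 39.37 = 627 twists/m

627 twists/m


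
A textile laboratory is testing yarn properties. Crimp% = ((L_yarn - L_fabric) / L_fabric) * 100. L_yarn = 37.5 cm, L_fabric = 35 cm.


Formula: Crimp% = ((L_yarn - L_fabric) / L_fabric) * 100
Step 1: Extension = 37.5 - 35 = 2.5 cm
Step 2: Crimp% = (2.5 / 35) * 100
Step 3: Crimp% = 0.071429 * 100 = 7.1429% ≈ 7.1%

7.1%


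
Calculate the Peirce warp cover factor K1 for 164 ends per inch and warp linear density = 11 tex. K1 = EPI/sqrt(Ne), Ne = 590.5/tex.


Formula: K1 = EPI / sqrt(Ne), with Ne = 590.5 / tex_warp
Step 1: Ne = 590.5 / 11 = 53.682
Step 2: sqrt(Ne) = sqrt(53.682) = 7.3268
Step 3: K1 = 164 / 7.3268 = 22.4

22.4


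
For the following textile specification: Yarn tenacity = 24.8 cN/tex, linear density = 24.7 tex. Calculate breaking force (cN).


Formula: Breaking force = Tenacity * Linear density
F = 24.8 cN/tex * 24.7 tex
F = 612.56 cN

612.56 cN


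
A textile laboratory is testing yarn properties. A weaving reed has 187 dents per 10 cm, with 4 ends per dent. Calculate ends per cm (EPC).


Formula: EPC = (dents per 10 cm * ends per dent) / 10
Step 1: Total ends per 10 cm = 187 * 4 = 748
Step 2: EPC = 748 / 10 = 74.8 ends/cm

74.8 ends/cm


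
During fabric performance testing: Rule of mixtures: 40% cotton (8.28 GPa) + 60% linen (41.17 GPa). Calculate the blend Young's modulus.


Formula: Blend property = (fraction_A * property_A) + (fraction_B * property_B)
Step 1: Contribution A = 40/100 * 8.28 GPa = 3.312 GPa
Step 2: Contribution B = 60/100 * 41.17 GPa = 24.702 GPa
Step 3: Blend Young's modulus = 3.312 + 24.702 = 28.014 GPa

28.014 GPa


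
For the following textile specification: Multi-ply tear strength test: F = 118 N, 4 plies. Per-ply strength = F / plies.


Formula: Per-ply strength = Total force / Number of plies
Per-ply = 118 N / 4
Per-ply = 29.5 N

29.5 N


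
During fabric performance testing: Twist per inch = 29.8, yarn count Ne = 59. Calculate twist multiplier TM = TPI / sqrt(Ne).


Formula: TM = TPI / sqrt(Ne)
Step 1: sqrt(Ne) = sqrt(59) = 7.6811
Step 2: TM = 29.8 / 7.6811 = 3.88

3.88 TM


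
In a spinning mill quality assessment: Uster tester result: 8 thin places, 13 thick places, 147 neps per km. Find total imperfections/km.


Formula: Total = thin places + thick places + neps
Total = 8 + 13 + 147
Total = 168 imperfections/km

168 imperfections/km


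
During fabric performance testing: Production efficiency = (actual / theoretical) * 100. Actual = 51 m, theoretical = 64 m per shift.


Formula: Efficiency% = (Actual output / Theoretical output) * 100
Efficiency% = (51 / 64) * 100
Efficiency% = 0.796875 * 100 = 79.6875% ≈ 79.7%

79.7%


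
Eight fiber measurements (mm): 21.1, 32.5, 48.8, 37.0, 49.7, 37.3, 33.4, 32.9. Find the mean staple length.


Formula: Mean = sum of lengths / count
Sum = 21.1 + 32.5 + 48.8 + 37.0 + 49.7 + 37.3 + 33.4 + 32.9
Sum = 292.7 mm
Mean = 292.7 / 8 = 36.59 mm

36.59 mm


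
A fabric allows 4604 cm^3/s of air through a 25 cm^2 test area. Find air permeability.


Formula: Air Permeability = Airflow / Test Area
AP = 4604 cm^3/s / 25 cm^2
AP = 184.2 cm^3/s/cm^2

184.2 cm^3/s/cm^2


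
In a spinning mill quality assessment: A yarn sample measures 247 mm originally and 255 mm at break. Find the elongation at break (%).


Formula: Elongation (%) = ((L_break - L0) / L0) * 100
Step 1: Extension = 255 - 247 = 8 mm
Step 2: Elongation = (8 / 247) * 100
Step 3: Elongation = 0.032389 * 100 = 3.2389% ≈ 3.2%

3.2%


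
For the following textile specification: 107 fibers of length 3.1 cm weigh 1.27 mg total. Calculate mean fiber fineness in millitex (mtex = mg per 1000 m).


Formula: fineness (mtex) = mass (mg) / total length (km) = (mass_mg / total_length_m) * 1000
Step 1: Convert fiber length: 3.1 cm = 0.031 m
Step 2: Total fiber length = 107 * 0.031 = 3.317 m
Step 3: Linear density = 1.27 mg / 3.317 m = 0.3829 mg/m
Step 4: fineness = 0.3829 * 1000 = 382.9 mtex

382.9 mtex


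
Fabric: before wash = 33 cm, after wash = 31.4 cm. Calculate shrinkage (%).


Formula: Shrinkage% = ((L_before - L_after) / L_before) * 100
Step 1: Shrinkage = 33 - 31.4 = 1.6 cm
Step 2: Shrinkage% = (1.6 / 33) * 100
Step 3: Shrinkage% = 0.048485 * 100 = 4.8485% ≈ 4.8%

4.8%


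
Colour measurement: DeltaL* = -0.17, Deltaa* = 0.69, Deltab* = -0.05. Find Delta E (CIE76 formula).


Formula: Delta E = sqrt(dL*^2 + da*^2 + db*^2)
Step 1: dL*^2 = (-0.17)^2 = 0.0289
Step 2: da*^2 = 0.69^2 = 0.4761
Step 3: db*^2 = (-0.05)^2 = 0.0025
Step 4: Sum = 0.0289 + 0.4761 + 0.0025 = 0.5075
Step 5: Delta E = sqrt(0.5075) = 0.71

0.71 Delta E


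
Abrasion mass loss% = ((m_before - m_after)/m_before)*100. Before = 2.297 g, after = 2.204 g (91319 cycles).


Formula: Mass loss% = ((m_before - m_after) / m_before) * 100
Step 1: Mass loss = 2.297 - 2.204 = 0.093 g
Step 2: Ratio = 0.093 / 2.297 = 0.0404876
Step 3: Mass loss% = 0.0404876 * 100 = 4.04876% ≈ 4.05%

4.05%


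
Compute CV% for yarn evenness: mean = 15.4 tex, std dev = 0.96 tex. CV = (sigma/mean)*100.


Formula: CV% = (standard deviation / mean) * 100
Step 1: Ratio = 0.96 / 15.4 = 0.062338
Step 2: CV% = 0.062338 * 100 = 6.2338% ≈ 6.2%

6.2%


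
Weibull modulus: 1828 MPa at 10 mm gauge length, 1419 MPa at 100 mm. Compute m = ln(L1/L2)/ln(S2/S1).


Formula: m = ln(L1/L2) / ln(S2/S1)
Step 1: ln(L1/L2) = ln(10/100) = -2.30259
Step 2: S2/S1 = 1419/1828 = 0.77626
Step 3: ln(S2/S1) = ln(0.77626) = -0.25327
Step 4: m = -2.30259 / -0.25327 = 9.09

9.09 (Weibull m)


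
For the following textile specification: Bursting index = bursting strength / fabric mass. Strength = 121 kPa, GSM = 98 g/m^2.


Formula: Bursting Index = Bursting Strength / Fabric GSM
BI = 121 kPa / 98 g/m^2
BI = 1.235 kPa/(g/m^2)

1.235 kPa/(g/m^2)


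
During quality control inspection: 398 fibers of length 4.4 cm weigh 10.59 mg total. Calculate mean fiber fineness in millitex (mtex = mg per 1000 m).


Formula: fineness (mtex) = mass (mg) / total length (km) = (mass_mg / total_length_m) * 1000
Step 1: Convert fiber length: 4.4 cm = 0.044 m
Step 2: Total fiber length = 398 * 0.044 = 17.512 m
Step 3: Linear density = 10.59 mg / 17.512 m = 0.6047 mg/m
Step 4: fineness = 0.6047 * 1000 = 604.7 mtex

604.7 mtex


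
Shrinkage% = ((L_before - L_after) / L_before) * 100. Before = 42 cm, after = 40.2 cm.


Formula: Shrinkage% = ((L_before - L_after) / L_before) * 100
Step 1: Shrinkage = 42 - 40.2 = 1.8 cm
Step 2: Shrinkage% = (1.8 / 42) * 100
Step 3: Shrinkage% = 0.042857 * 100 = 4.2857% ≈ 4.3%

4.3%


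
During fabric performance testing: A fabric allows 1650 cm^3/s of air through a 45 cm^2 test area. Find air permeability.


Formula: Air Permeability = Airflow / Test Area
AP = 1650 cm^3/s / 45 cm^2
AP = 36.7 cm^3/s/cm^2

36.7 cm^3/s/cm^2


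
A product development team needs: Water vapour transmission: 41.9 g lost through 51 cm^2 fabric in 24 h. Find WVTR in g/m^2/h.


Formula: WVTR = mass_loss / (area * time)
Step 1: Convert area: 51 cm^2 = 0.0051 m^2
Step 2: WVTR = 41.9 g / (0.0051 m^2 * 24 h)
Step 3: WVTR = 41.9 / 0.1224 = 342.3 g/m^2/h

342.3 g/m^2/h


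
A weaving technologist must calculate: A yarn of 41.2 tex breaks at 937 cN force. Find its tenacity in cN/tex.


Formula: Tenacity = Breaking force / Linear density
Tenacity = 937 cN / 41.2 tex
Tenacity = 22.74 cN/tex

22.74 cN/tex


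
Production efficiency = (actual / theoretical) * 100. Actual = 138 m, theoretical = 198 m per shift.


Formula: Efficiency% = (Actual output / Theoretical output) * 100
Efficiency% = (138 / 198) * 100
Efficiency% = 0.69697 * 100 = 69.697% ≈ 69.7%

69.7%


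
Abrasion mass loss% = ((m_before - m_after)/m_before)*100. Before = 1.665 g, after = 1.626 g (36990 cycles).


Formula: Mass loss% = ((m_before - m_after) / m_before) * 100
Step 1: Mass loss = 1.665 - 1.626 = 0.039 g
Step 2: Ratio = 0.039 / 1.665 = 0.0234234
Step 3: Mass loss% = 0.0234234 * 100 = 2.34234% ≈ 2.34%

2.34%


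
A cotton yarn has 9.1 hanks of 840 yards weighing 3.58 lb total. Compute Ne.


Formula: Ne = hanks / mass_lb
Substituting: Ne = 9.1 / 3.58
Ne = 2.5

2.5 Ne


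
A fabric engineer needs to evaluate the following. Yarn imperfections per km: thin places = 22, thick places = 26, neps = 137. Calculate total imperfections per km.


Formula: Total = thin places + thick places + neps
Total = 22 + 26 + 137
Total = 185 imperfections/km

185 imperfections/km


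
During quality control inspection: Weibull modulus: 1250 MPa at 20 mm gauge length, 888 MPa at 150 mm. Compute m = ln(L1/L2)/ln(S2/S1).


Formula: m = ln(L1/L2) / ln(S2/S1)
Step 1: ln(L1/L2) = ln(20/150) = -2.01490
Step 2: S2/S1 = 888/1250 = 0.7104
Step 3: ln(S2/S1) = ln(0.7104) = -0.34193
Step 4: m = -2.01490 / -0.34193 = 5.89

5.89 (Weibull m)


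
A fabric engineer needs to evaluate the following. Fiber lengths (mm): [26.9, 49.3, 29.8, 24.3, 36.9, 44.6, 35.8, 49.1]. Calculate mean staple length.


Formula: Mean = sum of lengths / count
Sum = 26.9 + 49.3 + 29.8 + 24.3 + 36.9 + 44.6 + 35.8 + 49.1
Sum = 296.7 mm
Mean = 296.7 / 8 = 37.09 mm

37.09 mm


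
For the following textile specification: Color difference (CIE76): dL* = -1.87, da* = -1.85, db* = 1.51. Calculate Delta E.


Formula: Delta E = sqrt(dL*^2 + da*^2 + db*^2)
Step 1: dL*^2 = (-1.87)^2 = 3.4969
Step 2: da*^2 = (-1.85)^2 = 3.4225
Step 3: db*^2 = 1.51^2 = 2.2801
Step 4: Sum = 3.4969 + 3.4225 + 2.2801 = 9.1995
Step 5: Delta E = sqrt(9.1995) = 3.03

3.03 Delta E


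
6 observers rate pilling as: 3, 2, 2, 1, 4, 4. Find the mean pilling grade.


Formula: Mean = sum / count
Sum = 3 + 2 + 2 + 1 + 4 + 4 = 16
Mean = 16 / 6 = 2.7

2.7


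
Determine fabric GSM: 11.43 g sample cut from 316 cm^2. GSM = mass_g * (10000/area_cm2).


Formula: GSM = mass_g / area_m2
Step 1: Convert area: 316 cm^2 = 316 / 10000 = 0.0316 m^2
Step 2: GSM = 11.43 g / 0.0316 m^2 = 361.7 g/m^2

361.7 g/m^2


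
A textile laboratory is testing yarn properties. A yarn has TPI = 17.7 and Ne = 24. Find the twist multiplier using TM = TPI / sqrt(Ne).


Formula: TM = TPI / sqrt(Ne)
Step 1: sqrt(Ne) = sqrt(24) = 4.899
Step 2: TM = 17.7 / 4.899 = 3.61

3.61 TM


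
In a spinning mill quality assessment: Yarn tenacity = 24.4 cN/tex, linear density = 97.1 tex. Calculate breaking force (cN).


Formula: Breaking force = Tenacity * Linear density
F = 24.4 cN/tex * 97.1 tex
F = 2369.24 cN

2369.24 cN


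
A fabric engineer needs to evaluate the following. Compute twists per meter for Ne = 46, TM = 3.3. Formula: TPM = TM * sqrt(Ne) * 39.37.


Formula: TPM = TM * sqrt(Ne) * 39.37
Step 1: sqrt(Ne) = sqrt(46) = 6.7823
Step 2: TM * sqrt(Ne) = 3.3 * 6.7823 = 22.3816
Step 3: TPM = 22.3816 * 39.37 = 881 twists/m

881 twists/m


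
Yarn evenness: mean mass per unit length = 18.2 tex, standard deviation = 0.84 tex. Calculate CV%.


Formula: CV% = (standard deviation / mean) * 100
Step 1: Ratio = 0.84 / 18.2 = 0.046154
Step 2: CV% = 0.046154 * 100 = 4.6154% ≈ 4.6%

4.6%


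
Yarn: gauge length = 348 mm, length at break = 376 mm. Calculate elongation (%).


Formula: Elongation (%) = ((L_break - L0) / L0) * 100
Step 1: Extension = 376 - 348 = 28 mm
Step 2: Elongation = (28 / 348) * 100
Step 3: Elongation = 0.08046 * 100 = 8.046% ≈ 8.0%

8.0%


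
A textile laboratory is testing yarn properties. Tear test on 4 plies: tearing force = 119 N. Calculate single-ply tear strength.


Formula: Per-ply strength = Total force / Number of plies
Per-ply = 119 N / 4
Per-ply = 29.75 N

29.75 N


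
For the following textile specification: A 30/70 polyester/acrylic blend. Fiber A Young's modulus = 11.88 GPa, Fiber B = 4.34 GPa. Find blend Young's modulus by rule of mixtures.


Formula: Blend property = (fraction_A * property_A) + (fraction_B * property_B)
Step 1: Contribution A = 30/100 * 11.88 GPa = 3.564 GPa
Step 2: Contribution B = 70/100 * 4.34 GPa = 3.038 GPa
Step 3: Blend Young's modulus = 3.564 + 3.038 = 6.602 GPa

6.602 GPa


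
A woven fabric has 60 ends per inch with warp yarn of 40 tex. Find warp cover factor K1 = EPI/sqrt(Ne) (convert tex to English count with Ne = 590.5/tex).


Formula: K1 = EPI / sqrt(Ne), with Ne = 590.5 / tex_warp
Step 1: Ne = 590.5 / 40 = 14.763
Step 2: sqrt(Ne) = sqrt(14.763) = 3.8423
Step 3: K1 = 60 / 3.8423 = 15.6

15.6


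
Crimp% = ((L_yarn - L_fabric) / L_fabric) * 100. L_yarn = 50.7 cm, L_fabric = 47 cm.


Formula: Crimp% = ((L_yarn - L_fabric) / L_fabric) * 100
Step 1: Extension = 50.7 - 47 = 3.7 cm
Step 2: Crimp% = (3.7 / 47) * 100
Step 3: Crimp% = 0.078723 * 100 = 7.8723% ≈ 7.9%

7.9%


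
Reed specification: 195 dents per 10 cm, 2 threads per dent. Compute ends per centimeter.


Formula: EPC = (dents per 10 cm * ends per dent) / 10
Step 1: Total ends per 10 cm = 195 * 2 = 390
Step 2: EPC = 390 / 10 = 39.0 ends/cm

39.0 ends/cm


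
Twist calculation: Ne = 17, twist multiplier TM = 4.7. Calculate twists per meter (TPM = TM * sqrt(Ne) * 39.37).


Formula: TPM = TM * sqrt(Ne) * 39.37
Step 1: sqrt(Ne) = sqrt(17) = 4.1231
Step 2: TM * sqrt(Ne) = 4.7 * 4.1231 = 19.3786
Step 3: TPM = 19.3786 * 39.37 = 763 twists/m

763 twists/m


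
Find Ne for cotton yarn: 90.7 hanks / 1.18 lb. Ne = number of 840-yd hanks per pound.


Formula: Ne = hanks / mass_lb
Substituting: Ne = 90.7 / 1.18
Ne = 76.9

76.9 Ne


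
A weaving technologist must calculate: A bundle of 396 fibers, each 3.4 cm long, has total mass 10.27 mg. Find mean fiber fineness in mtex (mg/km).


Formula: fineness (mtex) = mass (mg) / total length (km) = (mass_mg / total_length_m) * 1000
Step 1: Convert fiber length: 3.4 cm = 0.034 m
Step 2: Total fiber length = 396 * 0.034 = 13.464 m
Step 3: Linear density = 10.27 mg / 13.464 m = 0.7628 mg/m
Step 4: fineness = 0.7628 * 1000 = 762.8 mtex

762.8 mtex


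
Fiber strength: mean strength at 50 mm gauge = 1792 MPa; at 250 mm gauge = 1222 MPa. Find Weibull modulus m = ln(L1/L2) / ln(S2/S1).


Formula: m = ln(L1/L2) / ln(S2/S1)
Step 1: ln(L1/L2) = ln(50/250) = -1.60944
Step 2: S2/S1 = 1222/1792 = 0.68192
Step 3: ln(S2/S1) = ln(0.68192) = -0.38284
Step 4: m = -1.60944 / -0.38284 = 4.20

4.20 (Weibull m)


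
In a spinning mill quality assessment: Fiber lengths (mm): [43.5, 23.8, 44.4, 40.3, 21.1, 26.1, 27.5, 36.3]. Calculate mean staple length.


Formula: Mean = sum of lengths / count
Sum = 43.5 + 23.8 + 44.4 + 40.3 + 21.1 + 26.1 + 27.5 + 36.3
Sum = 263.0 mm
Mean = 263.0 / 8 = 32.88 mm

32.88 mm


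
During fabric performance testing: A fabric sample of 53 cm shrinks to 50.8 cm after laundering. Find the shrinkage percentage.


Formula: Shrinkage% = ((L_before - L_after) / L_before) * 100
Step 1: Shrinkage = 53 - 50.8 = 2.2 cm
Step 2: Shrinkage% = (2.2 / 53) * 100
Step 3: Shrinkage% = 0.041509 * 100 = 4.1509% ≈ 4.2%

4.2%


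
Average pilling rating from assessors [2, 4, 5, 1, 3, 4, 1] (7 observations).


Formula: Mean = sum / count
Sum = 2 + 4 + 5 + 1 + 3 + 4 + 1 = 20
Mean = 20 / 7 = 2.9

2.9


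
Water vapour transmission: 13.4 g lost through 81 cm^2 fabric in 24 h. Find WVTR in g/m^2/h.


Formula: WVTR = mass_loss / (area * time)
Step 1: Convert area: 81 cm^2 = 0.0081 m^2
Step 2: WVTR = 13.4 g / (0.0081 m^2 * 24 h)
Step 3: WVTR = 13.4 / 0.1944 = 68.9 g/m^2/h

68.9 g/m^2/h


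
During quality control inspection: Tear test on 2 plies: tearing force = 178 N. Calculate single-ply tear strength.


Formula: Per-ply strength = Total force / Number of plies
Per-ply = 178 N / 2
Per-ply = 89 N

89 N


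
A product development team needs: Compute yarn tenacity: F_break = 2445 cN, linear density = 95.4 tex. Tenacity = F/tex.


Formula: Tenacity = Breaking force / Linear density
Tenacity = 2445 cN / 95.4 tex
Tenacity = 25.63 cN/tex

25.63 cN/tex


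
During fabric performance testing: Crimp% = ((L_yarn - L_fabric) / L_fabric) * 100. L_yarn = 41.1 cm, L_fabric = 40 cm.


Formula: Crimp% = ((L_yarn - L_fabric) / L_fabric) * 100
Step 1: Extension = 41.1 - 40 = 1.1 cm
Step 2: Crimp% = (1.1 / 40) * 100
Step 3: Crimp% = 0.0275 * 100 = 2.75% ≈ 2.8%

2.8%


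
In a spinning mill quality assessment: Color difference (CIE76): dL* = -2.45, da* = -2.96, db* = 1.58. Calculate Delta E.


Formula: Delta E = sqrt(dL*^2 + da*^2 + db*^2)
Step 1: dL*^2 = (-2.45)^2 = 6.0025
Step 2: da*^2 = (-2.96)^2 = 8.7616
Step 3: db*^2 = 1.58^2 = 2.4964
Step 4: Sum = 6.0025 + 8.7616 + 2.4964 = 17.2605
Step 5: Delta E = sqrt(17.2605) = 4.15

4.15 Delta E


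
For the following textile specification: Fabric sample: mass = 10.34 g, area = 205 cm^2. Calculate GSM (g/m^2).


Formula: GSM = mass_g / area_m2
Step 1: Convert area: 205 cm^2 = 205 / 10000 = 0.0205 m^2
Step 2: GSM = 10.34 g / 0.0205 m^2 = 504.4 g/m^2

504.4 g/m^2


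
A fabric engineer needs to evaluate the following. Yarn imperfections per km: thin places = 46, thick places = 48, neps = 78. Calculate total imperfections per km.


Formula: Total = thin places + thick places + neps
Total = 46 + 48 + 78
Total = 172 imperfections/km

172 imperfections/km
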